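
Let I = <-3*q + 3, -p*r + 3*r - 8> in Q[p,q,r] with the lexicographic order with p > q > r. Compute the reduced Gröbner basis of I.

This is the nonlinear analogue of row-reducing a linear system.

f_1 = -3*q + 3, LT = q.
f_2 = -p*r + 3*r - 8, LT = p*r.

The S-polynomials (S(f_1,f_2)) all reduce to 0 modulo the current basis, so we have a Gröbner basis.

G = {p*r - 3*r + 8, q - 1}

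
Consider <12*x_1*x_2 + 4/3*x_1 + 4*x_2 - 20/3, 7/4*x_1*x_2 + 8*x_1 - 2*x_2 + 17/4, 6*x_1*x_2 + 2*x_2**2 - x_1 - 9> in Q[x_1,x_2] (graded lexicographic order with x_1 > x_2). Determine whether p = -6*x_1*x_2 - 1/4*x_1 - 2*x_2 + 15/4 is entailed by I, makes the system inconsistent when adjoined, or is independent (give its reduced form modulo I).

-6*x_1*x_2 - 1/4*x_1 - 2*x_2 + 15/4 lies in I (it reduces to 0).

First compute the reduced Gröbner basis of I by Buchberger's algorithm.
f_1 = 12*x_1*x_2 + 4/3*x_1 + 4*x_2 - 20/3, LT = x_1*x_2.
f_2 = 7/4*x_1*x_2 + 8*x_1 - 2*x_2 + 17/4, LT = x_1*x_2.
f_3 = 6*x_1*x_2 + 2*x_2**2 - x_1 - 9, LT = x_1*x_2.

S(f_1,f_2): lcm = x_1*x_2. S = -281/63*x_1 + 31/21*x_2 - 188/63.
  reduce S modulo (f_1, f_2, f_3):
  remainder -281/63*x_1 + 31/21*x_2 - 188/63 ≠ 0; add h_4 = -281/63*x_1 + 31/21*x_2 - 188/63 to the basis.

S(f_1,f_3): lcm = x_1*x_2. S = -1/3*x_2**2 + 5/18*x_1 + 1/3*x_2 + 17/18.
  reduce S modulo (f_1, f_2, f_3, h_4):
  remainder -1/3*x_2**2 + 239/562*x_2 + 1279/1686 ≠ 0; add h_5 = -1/3*x_2**2 + 239/562*x_2 + 1279/1686 to the basis.

S(f_1,h_4): lcm = x_1*x_2. S = 93/281*x_2**2 + 1/9*x_1 - 283/843*x_2 - 5/9.
  reduce S modulo (f_1, f_2, f_3, h_4, h_5):
  remainder 19473/157922*x_2 + 19473/157922 ≠ 0; add h_6 = 19473/157922*x_2 + 19473/157922 to the basis.

The other S-polynomials (S(f_2,f_3), S(f_2,h_4), S(f_3,h_4), S(f_1,h_5), S(f_2,h_5), S(f_3,h_5), S(h_4,h_5), S(f_1,h_6), S(f_2,h_6), S(f_3,h_6), S(h_4,h_6), S(h_5,h_6)) all reduce to 0 modulo the current basis, so we have a Gröbner basis.
Inter-reduce: drop elements whose leading term is divisible by another's, tail-reduce, and make monic.
Reduced Gröbner basis: {x_1 + 1, x_2 + 1}.
Label its elements g_1 = x_1 + 1, g_2 = x_2 + 1.

Reduce p = -6*x_1*x_2 - 1/4*x_1 - 2*x_2 + 15/4 modulo G:
  leading term x_1*x_2: subtract (-6*x_2)·g_1 from -6*x_1*x_2 - 1/4*x_1 - 2*x_2 + 15/4 → -1/4*x_1 + 4*x_2 + 15/4
  leading term x_1: subtract (-1/4)·g_1 from -1/4*x_1 + 4*x_2 + 15/4 → 4*x_2 + 4
  leading term x_2: subtract (4)·g_2 from 4*x_2 + 4 → 0
  normal form = 0.
Since the normal form is 0, p ∈ I.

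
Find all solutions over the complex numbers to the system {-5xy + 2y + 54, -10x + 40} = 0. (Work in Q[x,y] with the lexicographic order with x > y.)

{(4, 3)}

Compute a lex Gröbner basis by Buchberger's algorithm.
f_1 = -5xy + 2y + 54, LT = xy.
f_2 = -10x + 40, LT = x.

S(f_1,f_2): lcm = xy. S = 18/5y - 54/5.
  leading term y: no divisor's leading term divides it; move 18/5y to the remainder.
  leading term 1: no divisor's leading term divides it; move -54/5 to the remainder.
  remainder 18/5y - 54/5 ≠ 0; add h_3 = 18/5y - 54/5 to the basis.

S(f_1,h_3): lcm = xy. S = 3x - 2/5y - 54/5.
  leading term x: subtract (-3/10)·f_2 from 3x - 2/5y - 54/5 → -2/5y + 6/5
  leading term y: subtract (-1/9)·h_3 from -2/5y + 6/5 → 0
  remainder 0.

S(f_2,h_3): leading monomials are coprime, so the S-polynomial reduces to 0 (Buchberger's first criterion).
Every S-polynomial of the final basis reduces to 0, so we have a Gröbner basis.
Inter-reduce: drop elements whose leading term is divisible by another's, tail-reduce, and make monic.
Reduced Gröbner basis: {x - 4, y - 3}.

A lex Gröbner basis eliminates variables successively. Here y - 3 depends only on y, with roots {3}; lifting each root through the earlier basis elements recovers the full solutions.
  y = 3: the earlier basis element becomes x - 4 = 0, giving x = 4 — point (4, 3).
Each listed point satisfies every original equation (direct substitution).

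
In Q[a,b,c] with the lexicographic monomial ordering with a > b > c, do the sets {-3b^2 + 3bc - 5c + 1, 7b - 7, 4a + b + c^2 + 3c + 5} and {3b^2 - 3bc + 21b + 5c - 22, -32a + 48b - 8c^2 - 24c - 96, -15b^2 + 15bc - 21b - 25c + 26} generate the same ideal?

Yes, the ideals are equal.

Equality of ideals is decidable: compute both reduced Gröbner bases (unique for the ordering) and check whether they agree.
Buchberger on the first generating set:
f_1 = -3b^2 + 3bc - 5c + 1, LT = b^2.
f_2 = 7b - 7, LT = b.
f_3 = 4a + b + c^2 + 3c + 5, LT = a.

S(f_1,f_2): lcm = b^2. S = -bc + b + 5/3c - 1/3.
  leading term bc: subtract (-1/7c)·f_2 from -bc + b + 5/3c - 1/3 → b + 2/3c - 1/3
  leading term b: subtract (1/7)·f_2 from b + 2/3c - 1/3 → 2/3c + 2/3
  leading term c: no divisor's leading term divides it; move 2/3c to the remainder.
  leading term 1: no divisor's leading term divides it; move 2/3 to the remainder.
  remainder 2/3c + 2/3 ≠ 0; add g_4 = 2/3c + 2/3 to the basis.

The other S-polynomials (S(f_1,f_3), S(f_2,f_3), S(f_1,g_4), S(f_2,g_4), S(f_3,g_4)) all reduce to 0 modulo the current basis, so we have a Gröbner basis.
Inter-reduce: drop elements whose leading term is divisible by another's, tail-reduce, and make monic.
Reduced Gröbner basis: {a + 1, b - 1, c + 1}.

Buchberger on the second generating set:
h_1 = 3b^2 - 3bc + 21b + 5c - 22, LT = b^2.
h_2 = -32a + 48b - 8c^2 - 24c - 96, LT = a.
h_3 = -15b^2 + 15bc - 21b - 25c + 26, LT = b^2.

S(h_1,h_3): lcm = b^2. S = 28/5b - 28/5.
  leading term b: no divisor's leading term divides it; move 28/5b to the remainder.
  leading term 1: no divisor's leading term divides it; move -28/5 to the remainder.
  remainder 28/5b - 28/5 ≠ 0; add k_4 = 28/5b - 28/5 to the basis.

S(h_1,k_4): lcm = b^2. S = -bc + 8b + 5/3c - 22/3.
  leading term bc: subtract (-5/28c)·k_4 from -bc + 8b + 5/3c - 22/3 → 8b + 2/3c - 22/3
  leading term b: subtract (10/7)·k_4 from 8b + 2/3c - 22/3 → 2/3c + 2/3
  leading term c: no divisor's leading term divides it; move 2/3c to the remainder.
  leading term 1: no divisor's leading term divides it; move 2/3 to the remainder.
  remainder 2/3c + 2/3 ≠ 0; add k_5 = 2/3c + 2/3 to the basis.

The other S-polynomials (S(h_1,h_2), S(h_2,h_3), S(h_2,k_4), S(h_3,k_4), S(h_1,k_5), S(h_2,k_5), S(h_3,k_5), S(k_4,k_5)) all reduce to 0 modulo the current basis, so we have a Gröbner basis.
Inter-reduce: drop elements whose leading term is divisible by another's, tail-reduce, and make monic.
Reduced Gröbner basis: {a + 1, b - 1, c + 1}.

These coincide, so the ideals are equal.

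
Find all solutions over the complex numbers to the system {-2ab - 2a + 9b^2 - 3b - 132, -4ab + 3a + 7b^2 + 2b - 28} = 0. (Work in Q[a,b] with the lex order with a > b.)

Compute a lex Gröbner basis by Buchberger's algorithm.
f_1 = -2ab - 2a + 9b^2 - 3b - 132, LT = ab.
f_2 = -4ab + 3a + 7b^2 + 2b - 28, LT = ab.

S(f_1,f_2): lcm = ab. S = 7/4a - 11/4b^2 + 2b + 59.
  leading term a: no divisor's leading term divides it; move 7/4a to the remainder.
  leading term b^2: no divisor's leading term divides it; move -11/4b^2 to the remainder.
  leading term b: no divisor's leading term divides it; move 2b to the remainder.
  leading term 1: no divisor's leading term divides it; move 59 to the remainder.
  remainder 7/4a - 11/4b^2 + 2b + 59 ≠ 0; add h_3 = 7/4a - 11/4b^2 + 2b + 59 to the basis.

S(f_1,h_3): lcm = ab. S = a + 11/7b^3 - 79/14b^2 - 451/14b + 66.
  leading term a: subtract (4/7)·h_3 from a + 11/7b^3 - 79/14b^2 - 451/14b + 66 → 11/7b^3 - 57/14b^2 - 467/14b + 226/7
  leading term b^3: no divisor's leading term divides it; move 11/7b^3 to the remainder.
  leading term b^2: no divisor's leading term divides it; move -57/14b^2 to the remainder.
  leading term b: no divisor's leading term divides it; move -467/14b to the remainder.
  leading term 1: no divisor's leading term divides it; move 226/7 to the remainder.
  remainder 11/7b^3 - 57/14b^2 - 467/14b + 226/7 ≠ 0; add h_4 = 11/7b^3 - 57/14b^2 - 467/14b + 226/7 to the basis.

S(f_2,h_3): lcm = ab. S = -3/4a + 11/7b^3 - 81/28b^2 - 479/14b + 7.
  leading term a: subtract (-3/7)·h_3 from -3/4a + 11/7b^3 - 81/28b^2 - 479/14b + 7 → 11/7b^3 - 57/14b^2 - 467/14b + 226/7
  leading term b^3: subtract (1)·h_4 from 11/7b^3 - 57/14b^2 - 467/14b + 226/7 → 0
  remainder 0.

S(f_1,h_4): lcm = ab^3. S = 79/22ab^2 + 467/22ab - 226/11a - 9/2b^4 + 3/2b^3 + 66b^2.
  leading term ab^2: subtract (-79/44b)·f_1 from 79/22ab^2 + 467/22ab - 226/11a - 9/2b^4 + 3/2b^3 + 66b^2 → 194/11ab - 226/11a - 9/2b^4 + 777/44b^3 + 2667/44b^2 - 237b
  leading term ab: subtract (-97/11)·f_1 from 194/11ab - 226/11a - 9/2b^4 + 777/44b^3 + 2667/44b^2 - 237b → -420/11a - 9/2b^4 + 777/44b^3 + 6159/44b^2 - 2898/11b - 1164
  leading term a: subtract (-240/11)·h_3 from -420/11a - 9/2b^4 + 777/44b^3 + 6159/44b^2 - 2898/11b - 1164 → -9/2b^4 + 777/44b^3 + 3519/44b^2 - 2418/11b + 1356/11
  leading term b^4: subtract (-63/22b)·h_4 from -9/2b^4 + 777/44b^3 + 3519/44b^2 - 2418/11b + 1356/11 → 6b^3 - 171/11b^2 - 1401/11b + 1356/11
  leading term b^3: subtract (42/11)·h_4 from 6b^3 - 171/11b^2 - 1401/11b + 1356/11 → 0
  remainder 0.

S(f_2,h_4): lcm = ab^3. S = 81/44ab^2 + 467/22ab - 226/11a - 7/4b^4 - 1/2b^3 + 7b^2.
  leading term ab^2: subtract (-81/88b)·f_1 from 81/44ab^2 + 467/22ab - 226/11a - 7/4b^4 - 1/2b^3 + 7b^2 → 853/44ab - 226/11a - 7/4b^4 + 685/88b^3 + 373/88b^2 - 243/2b
  leading term ab: subtract (-853/88)·f_1 from 853/44ab - 226/11a - 7/4b^4 + 685/88b^3 + 373/88b^2 - 243/2b → -1757/44a - 7/4b^4 + 685/88b^3 + 4025/44b^2 - 13251/88b - 2559/2
  leading term a: subtract (-251/11)·h_3 from -1757/44a - 7/4b^4 + 685/88b^3 + 4025/44b^2 - 13251/88b - 2559/2 → -7/4b^4 + 685/88b^3 + 316/11b^2 - 9235/88b + 1469/22
  leading term b^4: subtract (-49/44b)·h_4 from -7/4b^4 + 685/88b^3 + 316/11b^2 - 9235/88b + 1469/22 → 13/4b^3 - 741/88b^2 - 6071/88b + 1469/22
  leading term b^3: subtract (91/44)·h_4 from 13/4b^3 - 741/88b^2 - 6071/88b + 1469/22 → 0
  remainder 0.

S(h_3,h_4): leading monomials are coprime, so the S-polynomial reduces to 0 (Buchberger's first criterion).
Every S-polynomial of the final basis reduces to 0, so we have a Gröbner basis.
Inter-reduce: drop elements whose leading term is divisible by another's, tail-reduce, and make monic.
Reduced Gröbner basis: {a - 11/7b^2 + 8/7b + 236/7, b^3 - 57/22b^2 - 467/22b + 226/11}.

Since the basis is lex-ordered, b^3 - 57/22b^2 - 467/22b + 226/11 is univariate in b. Its roots are {-4, 145/44 - sqrt(11081)/44, sqrt(11081)/44 + 145/44}. Back-substituting each root into the other basis elements fixes the other coordinates.
  b = -4: the earlier basis element becomes a + 4 = 0, giving a = -4 — point (-4, -4).
  b = 145/44 - sqrt(11081)/44: the earlier basis element becomes a + 1005/88 + 129*sqrt(11081)/616 = 0, giving a = -129*sqrt(11081)/616 - 1005/88 — point (-129*sqrt(11081)/616 - 1005/88, 145/44 - sqrt(11081)/44).
  b = sqrt(11081)/44 + 145/44: the earlier basis element becomes a - 129*sqrt(11081)/616 + 1005/88 = 0, giving a = -1005/88 + 129*sqrt(11081)/616 — point (-1005/88 + 129*sqrt(11081)/616, sqrt(11081)/44 + 145/44).
This is the nonlinear analogue of row-reducing a linear system.

{(-4, -4), (-129*sqrt(11081)/616 - 1005/88, 145/44 - sqrt(11081)/44), (-1005/88 + 129*sqrt(11081)/616, sqrt(11081)/44 + 145/44)}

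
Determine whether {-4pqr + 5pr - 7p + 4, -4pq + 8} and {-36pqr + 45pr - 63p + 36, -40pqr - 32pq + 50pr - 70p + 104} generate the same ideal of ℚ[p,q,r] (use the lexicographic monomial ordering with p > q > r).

Equality of ideals is decidable: compute both reduced Gröbner bases (unique for the ordering) and check whether they agree.
Buchberger on the first generating set:
f_1 = -4pqr + 5pr - 7p + 4, LT = pqr.
f_2 = -4pq + 8, LT = pq.

S(f_1,f_2): lcm = pqr. S = -5/4pr + 7/4p + 2r - 1.
  reduce S modulo (f_1, f_2):
  remainder -5/4pr + 7/4p + 2r - 1 ≠ 0; add g_3 = -5/4pr + 7/4p + 2r - 1 to the basis.

S(f_1,g_3): lcm = pqr. S = 7/5pq - 5/4pr + 7/4p + 8/5qr - ⅘q - 1.
  reduce S modulo (f_1, f_2, g_3):
  remainder 8/5qr - ⅘q - 2r + 14/5 ≠ 0; add g_4 = 8/5qr - ⅘q - 2r + 14/5 to the basis.

The other S-polynomials (S(f_2,g_3), S(f_1,g_4), S(f_2,g_4), S(g_3,g_4)) all reduce to 0 modulo the current basis, so we have a Gröbner basis.
Inter-reduce: drop elements whose leading term is divisible by another's, tail-reduce, and make monic.
Reduced Gröbner basis: {pq - 2, pr - 7/5p - 8/5r + ⅘, qr - ½q - 5/4r + 7/4}.

Buchberger on the second generating set:
h_1 = -36pqr + 45pr - 63p + 36, LT = pqr.
h_2 = -40pqr - 32pq + 50pr - 70p + 104, LT = pqr.

S(h_1,h_2): lcm = pqr. S = -⅘pq + 8/5.
  reduce S modulo (h_1, h_2):
  remainder -⅘pq + 8/5 ≠ 0; add k_3 = -⅘pq + 8/5 to the basis.

S(h_1,k_3): lcm = pqr. S = -5/4pr + 7/4p + 2r - 1.
  reduce S modulo (h_1, h_2, k_3):
  remainder -5/4pr + 7/4p + 2r - 1 ≠ 0; add k_4 = -5/4pr + 7/4p + 2r - 1 to the basis.

S(h_1,k_4): lcm = pqr. S = 7/5pq - 5/4pr + 7/4p + 8/5qr - ⅘q - 1.
  reduce S modulo (h_1, h_2, k_3, k_4):
  remainder 8/5qr - ⅘q - 2r + 14/5 ≠ 0; add k_5 = 8/5qr - ⅘q - 2r + 14/5 to the basis.

The other S-polynomials (S(h_2,k_3), S(h_2,k_4), S(k_3,k_4), S(h_1,k_5), S(h_2,k_5), S(k_3,k_5), S(k_4,k_5)) all reduce to 0 modulo the current basis, so we have a Gröbner basis.
Inter-reduce: drop elements whose leading term is divisible by another's, tail-reduce, and make monic.
Reduced Gröbner basis: {pq - 2, pr - 7/5p - 8/5r + ⅘, qr - ½q - 5/4r + 7/4}.

These coincide, so the ideals are equal.

Yes, the ideals are equal.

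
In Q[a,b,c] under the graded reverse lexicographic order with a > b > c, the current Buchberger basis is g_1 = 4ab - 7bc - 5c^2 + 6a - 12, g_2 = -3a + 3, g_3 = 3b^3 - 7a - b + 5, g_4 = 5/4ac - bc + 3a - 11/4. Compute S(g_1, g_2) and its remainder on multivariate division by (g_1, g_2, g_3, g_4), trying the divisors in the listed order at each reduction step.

S(g_1, g_2) = -7/4bc - 5/4c^2 + 3/2a + b - 3; remainder on division = -7/4bc - 5/4c^2 + b - 3/2.

lcm(LM(g_1), LM(g_2)) = ab.
S = (lcm/LT(g_1))·g_1 − (lcm/LT(g_2))·g_2 = -7/4bc - 5/4c^2 + 3/2a + b - 3.
Reduce S modulo (g_1, g_2, g_3, g_4) in that order:
  leading term bc: no divisor's leading term divides it; move -7/4bc to the remainder.
  leading term c^2: no divisor's leading term divides it; move -5/4c^2 to the remainder.
  leading term a: subtract (-1/2)·g_2 from 3/2a + b - 3 → b - 3/2
  leading term b: no divisor's leading term divides it; move b to the remainder.
  leading term 1: no divisor's leading term divides it; move -3/2 to the remainder.
The remainder -7/4bc - 5/4c^2 + b - 3/2 is nonzero, so it would be added as the next basis element.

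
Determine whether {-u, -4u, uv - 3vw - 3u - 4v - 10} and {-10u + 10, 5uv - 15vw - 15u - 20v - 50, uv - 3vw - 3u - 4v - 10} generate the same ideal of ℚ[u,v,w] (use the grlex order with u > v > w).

No, the ideals differ.

Since reduced Gröbner bases are canonical representatives of ideals under a given ordering, it suffices to compute and compare them.
Buchberger on the first generating set:
f_1 = -u, LT = u.
f_2 = -4u, LT = u.
f_3 = uv - 3vw - 3u - 4v - 10, LT = uv.

S(f_1,f_3): lcm = uv. S = 3vw + 3u + 4v + 10.
  leading term vw: no divisor's leading term divides it; move 3vw to the remainder.
  leading term u: subtract (-3)·f_1 from 3u + 4v + 10 → 4v + 10
  leading term v: no divisor's leading term divides it; move 4v to the remainder.
  leading term 1: no divisor's leading term divides it; move 10 to the remainder.
  remainder 3vw + 4v + 10 ≠ 0; add g_4 = 3vw + 4v + 10 to the basis.

The other S-polynomials (S(f_1,f_2), S(f_2,f_3), S(f_1,g_4), S(f_2,g_4), S(f_3,g_4)) all reduce to 0 modulo the current basis, so we have a Gröbner basis.
Inter-reduce: drop elements whose leading term is divisible by another's, tail-reduce, and make monic.
Reduced Gröbner basis: {vw + 4/3v + 10/3, u}.

Buchberger on the second generating set:
h_1 = -10u + 10, LT = u.
h_2 = 5uv - 15vw - 15u - 20v - 50, LT = uv.
h_3 = uv - 3vw - 3u - 4v - 10, LT = uv.

S(h_1,h_2): lcm = uv. S = 3vw + 3u + 3v + 10.
  leading term vw: no divisor's leading term divides it; move 3vw to the remainder.
  leading term u: subtract (-3/10)·h_1 from 3u + 3v + 10 → 3v + 13
  leading term v: no divisor's leading term divides it; move 3v to the remainder.
  leading term 1: no divisor's leading term divides it; move 13 to the remainder.
  remainder 3vw + 3v + 13 ≠ 0; add k_4 = 3vw + 3v + 13 to the basis.

The other S-polynomials (S(h_1,h_3), S(h_2,h_3), S(h_1,k_4), S(h_2,k_4), S(h_3,k_4)) all reduce to 0 modulo the current basis, so we have a Gröbner basis.
Inter-reduce: drop elements whose leading term is divisible by another's, tail-reduce, and make monic.
Reduced Gröbner basis: {vw + v + 13/3, u - 1}.

These differ, so the ideals are not equal.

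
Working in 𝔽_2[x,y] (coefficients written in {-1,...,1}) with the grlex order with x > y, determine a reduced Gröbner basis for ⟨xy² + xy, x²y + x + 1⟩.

G = {x² + x + y, xy + x + y + 1, y² + y}

f_1 = xy² + xy, LT = xy².
f_2 = x²y + x + 1, LT = x²y.

S(f_1,f_2): lcm = x²y². S = x²y + xy + y.
  leading term x²y: subtract (1)·f_2 from x²y + xy + y → xy + x + y + 1
  leading term xy: no divisor's leading term divides it; move xy to the remainder.
  leading term x: no divisor's leading term divides it; move x to the remainder.
  leading term y: no divisor's leading term divides it; move y to the remainder.
  leading term 1: no divisor's leading term divides it; move 1 to the remainder.
  remainder xy + x + y + 1 ≠ 0; add g_3 = xy + x + y + 1 to the basis.

S(f_1,g_3): lcm = xy². S = y² + y.
  leading term y²: no divisor's leading term divides it; move y² to the remainder.
  leading term y: no divisor's leading term divides it; move y to the remainder.
  remainder y² + y ≠ 0; add g_4 = y² + y to the basis.

S(f_2,g_3): lcm = x²y. S = x² + xy + 1.
  leading term x²: no divisor's leading term divides it; move x² to the remainder.
  leading term xy: subtract (1)·g_3 from xy + 1 → x + y
  leading term x: no divisor's leading term divides it; move x to the remainder.
  leading term y: no divisor's leading term divides it; move y to the remainder.
  remainder x² + x + y ≠ 0; add g_5 = x² + x + y to the basis.

The other S-polynomials (S(f_1,g_4), S(f_2,g_4), S(g_3,g_4), S(f_1,g_5), S(f_2,g_5), S(g_3,g_5), S(g_4,g_5)) all reduce to 0 modulo the current basis, so we have a Gröbner basis.
Inter-reduce: drop elements whose leading term is divisible by another's, tail-reduce, and make monic.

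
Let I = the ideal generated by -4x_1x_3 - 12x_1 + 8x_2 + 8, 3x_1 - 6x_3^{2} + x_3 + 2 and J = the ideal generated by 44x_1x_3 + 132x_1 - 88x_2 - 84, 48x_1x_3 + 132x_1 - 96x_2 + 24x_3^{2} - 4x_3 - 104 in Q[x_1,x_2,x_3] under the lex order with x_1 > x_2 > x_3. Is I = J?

For a fixed monomial order, each ideal has a unique reduced Gröbner basis; comparing bases decides equality.
Buchberger on the first generating set:
f_1 = -4x_1x_3 - 12x_1 + 8x_2 + 8, LT = x_1x_3.
f_2 = 3x_1 - 6x_3^{2} + x_3 + 2, LT = x_1.

S(f_1,f_2): lcm = x_1x_3. S = 3x_1 - 2x_2 + 2x_3^{3} - \tfrac{1}{3}x_3^{2} - \tfrac{2}{3}x_3 - 2.
  leading term x_1: subtract (1)·f_2 from 3x_1 - 2x_2 + 2x_3^{3} - \tfrac{1}{3}x_3^{2} - \tfrac{2}{3}x_3 - 2 → -2x_2 + 2x_3^{3} + \tfrac{17}{3}x_3^{2} - \tfrac{5}{3}x_3 - 4
  leading term x_2: no divisor's leading term divides it; move -2x_2 to the remainder.
  leading term x_3^{3}: no divisor's leading term divides it; move 2x_3^{3} to the remainder.
  leading term x_3^{2}: no divisor's leading term divides it; move \tfrac{17}{3}x_3^{2} to the remainder.
  leading term x_3: no divisor's leading term divides it; move -\tfrac{5}{3}x_3 to the remainder.
  leading term 1: no divisor's leading term divides it; move -4 to the remainder.
  remainder -2x_2 + 2x_3^{3} + \tfrac{17}{3}x_3^{2} - \tfrac{5}{3}x_3 - 4 ≠ 0; add g_3 = -2x_2 + 2x_3^{3} + \tfrac{17}{3}x_3^{2} - \tfrac{5}{3}x_3 - 4 to the basis.

The other S-polynomials (S(f_1,g_3), S(f_2,g_3)) all reduce to 0 modulo the current basis, so we have a Gröbner basis.
Inter-reduce: drop elements whose leading term is divisible by another's, tail-reduce, and make monic.
Reduced Gröbner basis: {x_1 - 2x_3^{2} + \tfrac{1}{3}x_3 + \tfrac{2}{3}, x_2 - x_3^{3} - \tfrac{17}{6}x_3^{2} + \tfrac{5}{6}x_3 + 2}.

Buchberger on the second generating set:
h_1 = 44x_1x_3 + 132x_1 - 88x_2 - 84, LT = x_1x_3.
h_2 = 48x_1x_3 + 132x_1 - 96x_2 + 24x_3^{2} - 4x_3 - 104, LT = x_1x_3.

S(h_1,h_2): lcm = x_1x_3. S = \tfrac{1}{4}x_1 - \tfrac{1}{2}x_3^{2} + \tfrac{1}{12}x_3 + \tfrac{17}{66}.
  leading term x_1: no divisor's leading term divides it; move \tfrac{1}{4}x_1 to the remainder.
  leading term x_3^{2}: no divisor's leading term divides it; move -\tfrac{1}{2}x_3^{2} to the remainder.
  leading term x_3: no divisor's leading term divides it; move \tfrac{1}{12}x_3 to the remainder.
  leading term 1: no divisor's leading term divides it; move \tfrac{17}{66} to the remainder.
  remainder \tfrac{1}{4}x_1 - \tfrac{1}{2}x_3^{2} + \tfrac{1}{12}x_3 + \tfrac{17}{66} ≠ 0; add k_3 = \tfrac{1}{4}x_1 - \tfrac{1}{2}x_3^{2} + \tfrac{1}{12}x_3 + \tfrac{17}{66} to the basis.

S(h_1,k_3): lcm = x_1x_3. S = 3x_1 - 2x_2 + 2x_3^{3} - \tfrac{1}{3}x_3^{2} - \tfrac{34}{33}x_3 - \tfrac{21}{11}.
  leading term x_1: subtract (12)·k_3 from 3x_1 - 2x_2 + 2x_3^{3} - \tfrac{1}{3}x_3^{2} - \tfrac{34}{33}x_3 - \tfrac{21}{11} → -2x_2 + 2x_3^{3} + \tfrac{17}{3}x_3^{2} - \tfrac{67}{33}x_3 - 5
  leading term x_2: no divisor's leading term divides it; move -2x_2 to the remainder.
  leading term x_3^{3}: no divisor's leading term divides it; move 2x_3^{3} to the remainder.
  leading term x_3^{2}: no divisor's leading term divides it; move \tfrac{17}{3}x_3^{2} to the remainder.
  leading term x_3: no divisor's leading term divides it; move -\tfrac{67}{33}x_3 to the remainder.
  leading term 1: no divisor's leading term divides it; move -5 to the remainder.
  remainder -2x_2 + 2x_3^{3} + \tfrac{17}{3}x_3^{2} - \tfrac{67}{33}x_3 - 5 ≠ 0; add k_4 = -2x_2 + 2x_3^{3} + \tfrac{17}{3}x_3^{2} - \tfrac{67}{33}x_3 - 5 to the basis.

The other S-polynomials (S(h_2,k_3), S(h_1,k_4), S(h_2,k_4), S(k_3,k_4)) all reduce to 0 modulo the current basis, so we have a Gröbner basis.
Inter-reduce: drop elements whose leading term is divisible by another's, tail-reduce, and make monic.
Reduced Gröbner basis: {x_1 - 2x_3^{2} + \tfrac{1}{3}x_3 + \tfrac{34}{33}, x_2 - x_3^{3} - \tfrac{17}{6}x_3^{2} + \tfrac{67}{66}x_3 + \tfrac{5}{2}}.

Since the reduced bases disagree, the two ideals are not the same.

No, the ideals differ.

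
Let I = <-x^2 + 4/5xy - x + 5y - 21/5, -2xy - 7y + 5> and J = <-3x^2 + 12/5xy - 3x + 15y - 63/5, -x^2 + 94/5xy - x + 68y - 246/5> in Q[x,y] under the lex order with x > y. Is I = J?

Yes, the ideals are equal.

Two ideals are equal iff their reduced Gröbner bases coincide (the reduced basis is unique for a fixed ordering).
Buchberger on the first generating set:
f_1 = -x^2 + 4/5xy - x + 5y - 21/5, LT = x^2.
f_2 = -2xy - 7y + 5, LT = xy.

S(f_1,f_2): lcm = x^2y. S = -4/5xy^2 - 5/2xy + 5/2x - 5y^2 + 21/5y.
  leading term xy^2: subtract (2/5y)·f_2 from -4/5xy^2 - 5/2xy + 5/2x - 5y^2 + 21/5y → -5/2xy + 5/2x - 11/5y^2 + 11/5y
  leading term xy: subtract (5/4)·f_2 from -5/2xy + 5/2x - 11/5y^2 + 11/5y → 5/2x - 11/5y^2 + 219/20y - 25/4
  leading term x: no divisor's leading term divides it; move 5/2x to the remainder.
  leading term y^2: no divisor's leading term divides it; move -11/5y^2 to the remainder.
  leading term y: no divisor's leading term divides it; move 219/20y to the remainder.
  leading term 1: no divisor's leading term divides it; move -25/4 to the remainder.
  remainder 5/2x - 11/5y^2 + 219/20y - 25/4 ≠ 0; add g_3 = 5/2x - 11/5y^2 + 219/20y - 25/4 to the basis.

S(f_1,g_3): lcm = x^2. S = 22/25xy^2 - 259/50xy + 7/2x - 5y + 21/5.
  leading term xy^2: subtract (-11/25y)·f_2 from 22/25xy^2 - 259/50xy + 7/2x - 5y + 21/5 → -259/50xy + 7/2x - 77/25y^2 - 14/5y + 21/5
  leading term xy: subtract (259/100)·f_2 from -259/50xy + 7/2x - 77/25y^2 - 14/5y + 21/5 → 7/2x - 77/25y^2 + 1533/100y - 35/4
  leading term x: subtract (7/5)·g_3 from 7/2x - 77/25y^2 + 1533/100y - 35/4 → 0
  remainder 0.

S(f_2,g_3): lcm = xy. S = 22/25y^3 - 219/50y^2 + 6y - 5/2.
  leading term y^3: no divisor's leading term divides it; move 22/25y^3 to the remainder.
  leading term y^2: no divisor's leading term divides it; move -219/50y^2 to the remainder.
  leading term y: no divisor's leading term divides it; move 6y to the remainder.
  leading term 1: no divisor's leading term divides it; move -5/2 to the remainder.
  remainder 22/25y^3 - 219/50y^2 + 6y - 5/2 ≠ 0; add g_4 = 22/25y^3 - 219/50y^2 + 6y - 5/2 to the basis.

S(f_1,g_4): leading monomials are coprime, so the S-polynomial reduces to 0 (Buchberger's first criterion).
S(f_2,g_4): lcm = xy^3. S = 219/44xy^2 - 75/11xy + 125/44x + 7/2y^3 - 5/2y^2.
  leading term xy^2: subtract (-219/88y)·f_2 from 219/44xy^2 - 75/11xy + 125/44x + 7/2y^3 - 5/2y^2 → -75/11xy + 125/44x + 7/2y^3 - 1753/88y^2 + 1095/88y
  leading term xy: subtract (75/22)·f_2 from -75/11xy + 125/44x + 7/2y^3 - 1753/88y^2 + 1095/88y → 125/44x + 7/2y^3 - 1753/88y^2 + 3195/88y - 375/22
  leading term x: subtract (25/22)·g_3 from 125/44x + 7/2y^3 - 1753/88y^2 + 3195/88y - 375/22 → 7/2y^3 - 1533/88y^2 + 525/22y - 875/88
  leading term y^3: subtract (175/44)·g_4 from 7/2y^3 - 1533/88y^2 + 525/22y - 875/88 → 0
  remainder 0.

S(g_3,g_4): leading monomials are coprime, so the S-polynomial reduces to 0 (Buchberger's first criterion).
Every S-polynomial of the final basis reduces to 0, so we have a Gröbner basis.
Inter-reduce: drop elements whose leading term is divisible by another's, tail-reduce, and make monic.
Reduced Gröbner basis: {x - 22/25y^2 + 219/50y - 5/2, y^3 - 219/44y^2 + 75/11y - 125/44}.

Buchberger on the second generating set:
h_1 = -3x^2 + 12/5xy - 3x + 15y - 63/5, LT = x^2.
h_2 = -x^2 + 94/5xy - x + 68y - 246/5, LT = x^2.

S(h_1,h_2): lcm = x^2. S = 18xy + 63y - 45.
  leading term xy: no divisor's leading term divides it; move 18xy to the remainder.
  leading term y: no divisor's leading term divides it; move 63y to the remainder.
  leading term 1: no divisor's leading term divides it; move -45 to the remainder.
  remainder 18xy + 63y - 45 ≠ 0; add k_3 = 18xy + 63y - 45 to the basis.

S(h_1,k_3): lcm = x^2y. S = -4/5xy^2 - 5/2xy + 5/2x - 5y^2 + 21/5y.
  leading term xy^2: subtract (-2/45y)·k_3 from -4/5xy^2 - 5/2xy + 5/2x - 5y^2 + 21/5y → -5/2xy + 5/2x - 11/5y^2 + 11/5y
  leading term xy: subtract (-5/36)·k_3 from -5/2xy + 5/2x - 11/5y^2 + 11/5y → 5/2x - 11/5y^2 + 219/20y - 25/4
  leading term x: no divisor's leading term divides it; move 5/2x to the remainder.
  leading term y^2: no divisor's leading term divides it; move -11/5y^2 to the remainder.
  leading term y: no divisor's leading term divides it; move 219/20y to the remainder.
  leading term 1: no divisor's leading term divides it; move -25/4 to the remainder.
  remainder 5/2x - 11/5y^2 + 219/20y - 25/4 ≠ 0; add k_4 = 5/2x - 11/5y^2 + 219/20y - 25/4 to the basis.

S(h_2,k_3): lcm = x^2y. S = -94/5xy^2 - 5/2xy + 5/2x - 68y^2 + 246/5y.
  leading term xy^2: subtract (-47/45y)·k_3 from -94/5xy^2 - 5/2xy + 5/2x - 68y^2 + 246/5y → -5/2xy + 5/2x - 11/5y^2 + 11/5y
  leading term xy: subtract (-5/36)·k_3 from -5/2xy + 5/2x - 11/5y^2 + 11/5y → 5/2x - 11/5y^2 + 219/20y - 25/4
  leading term x: subtract (1)·k_4 from 5/2x - 11/5y^2 + 219/20y - 25/4 → 0
  remainder 0.

S(h_1,k_4): lcm = x^2. S = 22/25xy^2 - 259/50xy + 7/2x - 5y + 21/5.
  leading term xy^2: subtract (11/225y)·k_3 from 22/25xy^2 - 259/50xy + 7/2x - 5y + 21/5 → -259/50xy + 7/2x - 77/25y^2 - 14/5y + 21/5
  leading term xy: subtract (-259/900)·k_3 from -259/50xy + 7/2x - 77/25y^2 - 14/5y + 21/5 → 7/2x - 77/25y^2 + 1533/100y - 35/4
  leading term x: subtract (7/5)·k_4 from 7/2x - 77/25y^2 + 1533/100y - 35/4 → 0
  remainder 0.

S(h_2,k_4): lcm = x^2. S = 22/25xy^2 - 1159/50xy + 7/2x - 68y + 246/5.
  leading term xy^2: subtract (11/225y)·k_3 from 22/25xy^2 - 1159/50xy + 7/2x - 68y + 246/5 → -1159/50xy + 7/2x - 77/25y^2 - 329/5y + 246/5
  leading term xy: subtract (-1159/900)·k_3 from -1159/50xy + 7/2x - 77/25y^2 - 329/5y + 246/5 → 7/2x - 77/25y^2 + 1533/100y - 35/4
  leading term x: subtract (7/5)·k_4 from 7/2x - 77/25y^2 + 1533/100y - 35/4 → 0
  remainder 0.

S(k_3,k_4): lcm = xy. S = 22/25y^3 - 219/50y^2 + 6y - 5/2.
  leading term y^3: no divisor's leading term divides it; move 22/25y^3 to the remainder.
  leading term y^2: no divisor's leading term divides it; move -219/50y^2 to the remainder.
  leading term y: no divisor's leading term divides it; move 6y to the remainder.
  leading term 1: no divisor's leading term divides it; move -5/2 to the remainder.
  remainder 22/25y^3 - 219/50y^2 + 6y - 5/2 ≠ 0; add k_5 = 22/25y^3 - 219/50y^2 + 6y - 5/2 to the basis.

S(h_1,k_5): leading monomials are coprime, so the S-polynomial reduces to 0 (Buchberger's first criterion).
S(h_2,k_5): leading monomials are coprime, so the S-polynomial reduces to 0 (Buchberger's first criterion).
S(k_3,k_5): lcm = xy^3. S = 219/44xy^2 - 75/11xy + 125/44x + 7/2y^3 - 5/2y^2.
  leading term xy^2: subtract (73/264y)·k_3 from 219/44xy^2 - 75/11xy + 125/44x + 7/2y^3 - 5/2y^2 → -75/11xy + 125/44x + 7/2y^3 - 1753/88y^2 + 1095/88y
  leading term xy: subtract (-25/66)·k_3 from -75/11xy + 125/44x + 7/2y^3 - 1753/88y^2 + 1095/88y → 125/44x + 7/2y^3 - 1753/88y^2 + 3195/88y - 375/22
  leading term x: subtract (25/22)·k_4 from 125/44x + 7/2y^3 - 1753/88y^2 + 3195/88y - 375/22 → 7/2y^3 - 1533/88y^2 + 525/22y - 875/88
  leading term y^3: subtract (175/44)·k_5 from 7/2y^3 - 1533/88y^2 + 525/22y - 875/88 → 0
  remainder 0.

S(k_4,k_5): leading monomials are coprime, so the S-polynomial reduces to 0 (Buchberger's first criterion).
Every S-polynomial of the final basis reduces to 0, so we have a Gröbner basis.
Inter-reduce: drop elements whose leading term is divisible by another's, tail-reduce, and make monic.
Reduced Gröbner basis: {x - 22/25y^2 + 219/50y - 5/2, y^3 - 219/44y^2 + 75/11y - 125/44}.

These coincide, so the ideals are equal.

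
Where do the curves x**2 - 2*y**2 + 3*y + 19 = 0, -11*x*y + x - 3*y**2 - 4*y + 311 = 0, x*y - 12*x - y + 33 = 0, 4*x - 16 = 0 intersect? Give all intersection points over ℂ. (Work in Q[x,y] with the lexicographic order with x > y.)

Compute a lex Gröbner basis by Buchberger's algorithm.
f_1 = x**2 - 2*y**2 + 3*y + 19, LT = x**2.
f_2 = -11*x*y + x - 3*y**2 - 4*y + 311, LT = x*y.
f_3 = x*y - 12*x - y + 33, LT = x*y.
f_4 = 4*x - 16, LT = x.

S(f_1,f_2): lcm = x**2*y. S = 1/11*x**2 - 3/11*x*y**2 - 4/11*x*y + 311/11*x - 2*y**3 + 3*y**2 + 19*y.
  reduce S modulo (f_1, f_2, f_3, f_4):
  remainder -233/121*y**3 + 4508/1331*y**2 + 14851/1331*y + 133420/1331 ≠ 0; add h_5 = -233/121*y**3 + 4508/1331*y**2 + 14851/1331*y + 133420/1331 to the basis.

S(f_1,f_3): lcm = x**2*y. S = 12*x**2 + x*y - 33*x - 2*y**3 + 3*y**2 + 19*y.
  reduce S modulo (f_1, f_2, f_3, f_4, h_5):
  remainder 59486/2563*y**2 - 74205/2563*y - 1116125/2563 ≠ 0; add h_6 = 59486/2563*y**2 - 74205/2563*y - 1116125/2563 to the basis.

S(f_1,f_4): lcm = x**2. S = 4*x - 2*y**2 + 3*y + 19.
  reduce S modulo (f_1, f_2, f_3, f_4, h_5, h_6):
  remainder 15024/29743*y - 75120/29743 ≠ 0; add h_7 = 15024/29743*y - 75120/29743 to the basis.

The other S-polynomials (S(f_2,f_3), S(f_2,f_4), S(f_3,f_4), S(f_1,h_5), S(f_2,h_5), S(f_3,h_5), S(f_4,h_5), S(f_1,h_6), S(f_2,h_6), S(f_3,h_6), S(f_4,h_6), S(h_5,h_6), S(f_1,h_7), S(f_2,h_7), S(f_3,h_7), S(f_4,h_7), S(h_5,h_7), S(h_6,h_7)) all reduce to 0 modulo the current basis, so we have a Gröbner basis.
Inter-reduce: drop elements whose leading term is divisible by another's, tail-reduce, and make monic.
Reduced Gröbner basis: {x - 4, y - 5}.

Elimination: the polynomial y - 5 lies in the elimination ideal for y, so y ∈ {5}. For each such y, the remaining basis elements (now univariate) give the rest of the solution.
  y = 5: the earlier basis element becomes x - 4 = 0, giving x = 4 — point (4, 5).

{(4, 5)}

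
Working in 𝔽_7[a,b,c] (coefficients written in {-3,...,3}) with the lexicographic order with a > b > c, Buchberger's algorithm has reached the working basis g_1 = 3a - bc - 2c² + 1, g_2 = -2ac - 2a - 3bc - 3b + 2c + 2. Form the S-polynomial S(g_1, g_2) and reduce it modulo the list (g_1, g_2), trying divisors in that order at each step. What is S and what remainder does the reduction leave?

lcm(LM(g_1), LM(g_2)) = ac.
S = (lcm/LT(g_1))·g_1 − (lcm/LT(g_2))·g_2 = -a + 2bc² + 2bc + 2b - 3c³ - c + 1.
Reduce S modulo (g_1, g_2) in that order:
  leading term a: subtract (2)·g_1 from -a + 2bc² + 2bc + 2b - 3c³ - c + 1 → 2bc² - 3bc + 2b - 3c³ - 3c² - c - 1
  leading term bc²: no divisor's leading term divides it; move 2bc² to the remainder.
  leading term bc: no divisor's leading term divides it; move -3bc to the remainder.
  leading term b: no divisor's leading term divides it; move 2b to the remainder.
  leading term c³: no divisor's leading term divides it; move -3c³ to the remainder.
  leading term c²: no divisor's leading term divides it; move -3c² to the remainder.
  leading term c: no divisor's leading term divides it; move -c to the remainder.
  leading term 1: no divisor's leading term divides it; move -1 to the remainder.
The remainder 2bc² - 3bc + 2b - 3c³ - 3c² - c - 1 is nonzero, so it would be added as the next basis element.

S(g_1, g_2) = -a + 2bc² + 2bc + 2b - 3c³ - c + 1; remainder on division = 2bc² - 3bc + 2b - 3c³ - 3c² - c - 1.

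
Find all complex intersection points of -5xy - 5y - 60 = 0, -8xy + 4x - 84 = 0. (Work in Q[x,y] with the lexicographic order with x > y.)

{(3, -3), (-7, 2)}

Compute a lex Gröbner basis by Buchberger's algorithm.
f_1 = -5xy - 5y - 60, LT = xy.
f_2 = -8xy + 4x - 84, LT = xy.

S(f_1,f_2): lcm = xy. S = 1/2x + y + 3/2.
  leading term x: no divisor's leading term divides it; move 1/2x to the remainder.
  leading term y: no divisor's leading term divides it; move y to the remainder.
  leading term 1: no divisor's leading term divides it; move 3/2 to the remainder.
  remainder 1/2x + y + 3/2 ≠ 0; add h_3 = 1/2x + y + 3/2 to the basis.

S(f_1,h_3): lcm = xy. S = -2y^2 - 2y + 12.
  leading term y^2: no divisor's leading term divides it; move -2y^2 to the remainder.
  leading term y: no divisor's leading term divides it; move -2y to the remainder.
  leading term 1: no divisor's leading term divides it; move 12 to the remainder.
  remainder -2y^2 - 2y + 12 ≠ 0; add h_4 = -2y^2 - 2y + 12 to the basis.

S(f_2,h_3): lcm = xy. S = -1/2x - 2y^2 - 3y + 21/2.
  leading term x: subtract (-1)·h_3 from -1/2x - 2y^2 - 3y + 21/2 → -2y^2 - 2y + 12
  leading term y^2: subtract (1)·h_4 from -2y^2 - 2y + 12 → 0
  remainder 0.

S(f_1,h_4): lcm = xy^2. S = -xy + 6x + y^2 + 12y.
  leading term xy: subtract (1/5)·f_1 from -xy + 6x + y^2 + 12y → 6x + y^2 + 13y + 12
  leading term x: subtract (12)·h_3 from 6x + y^2 + 13y + 12 → y^2 + y - 6
  leading term y^2: subtract (-1/2)·h_4 from y^2 + y - 6 → 0
  remainder 0.

S(f_2,h_4): lcm = xy^2. S = -3/2xy + 6x + 21/2y.
  leading term xy: subtract (3/10)·f_1 from -3/2xy + 6x + 21/2y → 6x + 12y + 18
  leading term x: subtract (12)·h_3 from 6x + 12y + 18 → 0
  remainder 0.

S(h_3,h_4): leading monomials are coprime, so the S-polynomial reduces to 0 (Buchberger's first criterion).
Every S-polynomial of the final basis reduces to 0, so we have a Gröbner basis.
Inter-reduce: drop elements whose leading term is divisible by another's, tail-reduce, and make monic.
Reduced Gröbner basis: {x + 2y + 3, y^2 + y - 6}.

The lex basis is triangular: the last element involves only y. Solving y^2 + y - 6 = 0 gives y ∈ {-3, 2}; substituting each value into the earlier elements determines the remaining variables.
  y = -3: the earlier basis element becomes x - 3 = 0, giving x = 3 — point (3, -3).
  y = 2: the earlier basis element becomes x + 7 = 0, giving x = -7 — point (-7, 2).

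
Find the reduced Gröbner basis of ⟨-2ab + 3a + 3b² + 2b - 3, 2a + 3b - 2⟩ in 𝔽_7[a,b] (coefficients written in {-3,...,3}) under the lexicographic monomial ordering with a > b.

G = {a - 2b - 1, b² + b}

This is the nonlinear analogue of row-reducing a linear system.

f_1 = -2ab + 3a + 3b² + 2b - 3, LT = ab.
f_2 = 2a + 3b - 2, LT = a.

S(f_1,f_2): lcm = ab. S = 2a - 3b² - 2.
  reduce S modulo (f_1, f_2):
  remainder -3b² - 3b ≠ 0; add g_3 = -3b² - 3b to the basis.

The other S-polynomials (S(f_1,g_3), S(f_2,g_3)) all reduce to 0 modulo the current basis, so we have a Gröbner basis.
Inter-reduce: drop elements whose leading term is divisible by another's, tail-reduce, and make monic.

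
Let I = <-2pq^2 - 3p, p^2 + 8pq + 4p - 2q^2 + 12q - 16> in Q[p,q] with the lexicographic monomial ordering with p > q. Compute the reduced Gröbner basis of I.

f_1 = -2pq^2 - 3p, LT = pq^2.
f_2 = p^2 + 8pq + 4p - 2q^2 + 12q - 16, LT = p^2.

S(f_1,f_2): lcm = p^2q^2. S = 3/2p^2 - 8pq^3 - 4pq^2 + 2q^4 - 12q^3 + 16q^2.
  leading term p^2: subtract (3/2)·f_2 from 3/2p^2 - 8pq^3 - 4pq^2 + 2q^4 - 12q^3 + 16q^2 → -8pq^3 - 4pq^2 - 12pq - 6p + 2q^4 - 12q^3 + 19q^2 - 18q + 24
  leading term pq^3: subtract (4q)·f_1 from -8pq^3 - 4pq^2 - 12pq - 6p + 2q^4 - 12q^3 + 19q^2 - 18q + 24 → -4pq^2 - 6p + 2q^4 - 12q^3 + 19q^2 - 18q + 24
  leading term pq^2: subtract (2)·f_1 from -4pq^2 - 6p + 2q^4 - 12q^3 + 19q^2 - 18q + 24 → 2q^4 - 12q^3 + 19q^2 - 18q + 24
  leading term q^4: no divisor's leading term divides it; move 2q^4 to the remainder.
  leading term q^3: no divisor's leading term divides it; move -12q^3 to the remainder.
  leading term q^2: no divisor's leading term divides it; move 19q^2 to the remainder.
  leading term q: no divisor's leading term divides it; move -18q to the remainder.
  leading term 1: no divisor's leading term divides it; move 24 to the remainder.
  remainder 2q^4 - 12q^3 + 19q^2 - 18q + 24 ≠ 0; add g_3 = 2q^4 - 12q^3 + 19q^2 - 18q + 24 to the basis.

S(f_1,g_3): lcm = pq^4. S = 6pq^3 - 8pq^2 + 9pq - 12p.
  leading term pq^3: subtract (-3q)·f_1 from 6pq^3 - 8pq^2 + 9pq - 12p → -8pq^2 - 12p
  leading term pq^2: subtract (4)·f_1 from -8pq^2 - 12p → 0
  remainder 0.

S(f_2,g_3): leading monomials are coprime, so the S-polynomial reduces to 0 (Buchberger's first criterion).
Every S-polynomial of the final basis reduces to 0, so we have a Gröbner basis.

G = {p^2 + 8pq + 4p - 2q^2 + 12q - 16, pq^2 + 3/2p, q^4 - 6q^3 + 19/2q^2 - 9q + 12}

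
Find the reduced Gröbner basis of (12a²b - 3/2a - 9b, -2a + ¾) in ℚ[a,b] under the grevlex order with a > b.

G = {a - ⅜, b + 1/13}

f_1 = 12a²b - 3/2a - 9b, LT = a²b.
f_2 = -2a + ¾, LT = a.

S(f_1,f_2): lcm = a²b. S = ⅜ab - ⅛a - ¾b.
  reduce S modulo (f_1, f_2):
  remainder -39/64b - 3/64 ≠ 0; add g_3 = -39/64b - 3/64 to the basis.

The other S-polynomials (S(f_1,g_3), S(f_2,g_3)) all reduce to 0 modulo the current basis, so we have a Gröbner basis.
Inter-reduce: drop elements whose leading term is divisible by another's, tail-reduce, and make monic.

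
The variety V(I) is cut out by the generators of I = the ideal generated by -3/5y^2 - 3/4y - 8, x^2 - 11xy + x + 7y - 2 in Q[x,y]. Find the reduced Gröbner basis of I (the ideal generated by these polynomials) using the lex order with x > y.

G = {x^2 - 11xy + x + 7y - 2, y^2 + 5/4y + 40/3}

Buchberger's algorithm terminates because the ascending chain of leading-term ideals stabilizes.

f_1 = -3/5y^2 - 3/4y - 8, LT = y^2.
f_2 = x^2 - 11xy + x + 7y - 2, LT = x^2.

The S-polynomials (S(f_1,f_2)) all reduce to 0 modulo the current basis, so we have a Gröbner basis.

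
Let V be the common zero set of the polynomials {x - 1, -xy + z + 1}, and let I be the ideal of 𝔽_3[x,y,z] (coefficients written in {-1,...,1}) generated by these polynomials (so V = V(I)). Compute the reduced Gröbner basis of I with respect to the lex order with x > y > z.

G = {x - 1, y - z - 1}

Buchberger's algorithm terminates because the ascending chain of leading-term ideals stabilizes.

f_1 = x - 1, LT = x.
f_2 = -xy + z + 1, LT = xy.

S(f_1,f_2): lcm = xy. S = -y + z + 1.
  reduce S modulo (f_1, f_2):
  remainder -y + z + 1 ≠ 0; add g_3 = -y + z + 1 to the basis.

The other S-polynomials (S(f_1,g_3), S(f_2,g_3)) all reduce to 0 modulo the current basis, so we have a Gröbner basis.
Inter-reduce: drop elements whose leading term is divisible by another's, tail-reduce, and make monic.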